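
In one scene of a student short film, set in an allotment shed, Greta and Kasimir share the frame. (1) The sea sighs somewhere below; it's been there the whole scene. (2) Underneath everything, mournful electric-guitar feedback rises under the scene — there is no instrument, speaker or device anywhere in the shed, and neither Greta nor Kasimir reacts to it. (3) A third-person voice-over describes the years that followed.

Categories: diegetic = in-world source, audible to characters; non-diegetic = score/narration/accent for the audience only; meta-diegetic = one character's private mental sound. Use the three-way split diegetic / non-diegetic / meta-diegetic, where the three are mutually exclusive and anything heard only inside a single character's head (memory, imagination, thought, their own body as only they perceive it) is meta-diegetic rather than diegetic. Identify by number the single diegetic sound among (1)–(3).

(1) is diegetic: the sea is part of the location's real environment.
(2) is non-diegetic: it has no source in the story world and no character can hear it — it's underscore.
(3) the narrator exists outside the story world, addressing only the audience → non-diegetic.
Only (1) is diegetic.

1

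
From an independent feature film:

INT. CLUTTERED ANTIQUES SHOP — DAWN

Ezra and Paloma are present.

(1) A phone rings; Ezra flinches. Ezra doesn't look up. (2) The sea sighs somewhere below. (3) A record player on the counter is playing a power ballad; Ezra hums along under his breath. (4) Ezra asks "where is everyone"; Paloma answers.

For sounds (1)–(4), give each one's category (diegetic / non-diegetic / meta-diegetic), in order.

diegetic, diegetic, diegetic, diegetic

(1) an in-world source (a phone); characters could hear it → diegetic.
(2) ambient/room sound belonging to the story's physical space → diegetic.
(3) source music from a record player, which exists in the story world → diegetic.
(4) Ezra is a character speaking aloud in the scene → diegetic.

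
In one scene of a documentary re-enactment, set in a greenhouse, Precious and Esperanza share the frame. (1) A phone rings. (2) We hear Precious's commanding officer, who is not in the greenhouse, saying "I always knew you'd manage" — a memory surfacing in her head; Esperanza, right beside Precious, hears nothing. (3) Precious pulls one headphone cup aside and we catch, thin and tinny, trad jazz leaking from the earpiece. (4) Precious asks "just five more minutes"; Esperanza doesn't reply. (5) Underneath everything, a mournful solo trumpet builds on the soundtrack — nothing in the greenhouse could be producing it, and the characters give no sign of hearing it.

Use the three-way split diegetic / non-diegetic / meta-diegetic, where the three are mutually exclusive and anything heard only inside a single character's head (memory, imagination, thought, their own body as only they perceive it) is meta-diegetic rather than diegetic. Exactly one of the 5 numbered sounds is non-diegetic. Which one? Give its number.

(1) an in-world source (a phone); characters could hear it → diegetic.
(2) the voice is a memory playing only inside Precious's mind; Esperanza can't hear it → meta-diegetic.
Sound (3): it's leaking from a physical pair of headphones in the scene, so diegetic.
(4) spoken by a character present in the story world → diegetic.
(5) is non-diegetic: nothing in the greenhouse produces it and the characters don't hear it — pure soundtrack.
Only (5) is non-diegetic.

5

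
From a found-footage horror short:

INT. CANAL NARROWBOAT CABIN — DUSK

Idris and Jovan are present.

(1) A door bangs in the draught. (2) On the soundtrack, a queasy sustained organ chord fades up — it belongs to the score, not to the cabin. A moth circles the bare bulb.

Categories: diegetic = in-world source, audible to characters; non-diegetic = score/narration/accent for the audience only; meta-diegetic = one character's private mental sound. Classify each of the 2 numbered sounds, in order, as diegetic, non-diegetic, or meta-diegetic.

(1) an in-world source (a door); characters could hear it → diegetic.
(2) nothing in the cabin produces it and the characters don't hear it — pure soundtrack → non-diegetic.

diegetic, non-diegetic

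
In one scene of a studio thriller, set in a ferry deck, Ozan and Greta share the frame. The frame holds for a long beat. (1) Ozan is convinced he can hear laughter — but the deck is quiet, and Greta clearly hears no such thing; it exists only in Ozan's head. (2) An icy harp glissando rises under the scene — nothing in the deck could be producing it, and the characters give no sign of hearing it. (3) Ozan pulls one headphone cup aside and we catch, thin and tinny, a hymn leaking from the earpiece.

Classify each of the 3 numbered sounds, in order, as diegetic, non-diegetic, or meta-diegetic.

(1) Ozan alone 'hears' it — an imagined sound, not present in the space → meta-diegetic.
(2) is non-diegetic: score with no on-screen or off-screen source; it exists for the audience alone.
(3) it's leaking from a physical pair of headphones in the scene → diegetic.

meta-diegetic, non-diegetic, diegetic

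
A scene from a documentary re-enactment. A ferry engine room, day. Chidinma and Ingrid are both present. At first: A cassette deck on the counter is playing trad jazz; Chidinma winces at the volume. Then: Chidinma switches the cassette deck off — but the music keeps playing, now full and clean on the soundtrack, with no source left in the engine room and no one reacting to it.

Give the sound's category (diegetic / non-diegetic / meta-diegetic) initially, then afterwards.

Initially: a cassette deck is a real in-scene source and Chidinma reacts to it → diegetic.
Afterwards: there is no longer any in-world source and no one can hear it — it has become underscore → non-diegetic.

diegetic, non-diegetic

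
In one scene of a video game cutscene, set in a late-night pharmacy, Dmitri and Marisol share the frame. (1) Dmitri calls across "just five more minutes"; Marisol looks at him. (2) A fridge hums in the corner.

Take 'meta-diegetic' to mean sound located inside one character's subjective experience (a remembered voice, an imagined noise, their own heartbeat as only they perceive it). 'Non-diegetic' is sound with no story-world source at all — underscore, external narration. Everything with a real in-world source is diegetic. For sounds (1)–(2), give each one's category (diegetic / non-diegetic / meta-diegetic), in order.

(1) is diegetic: spoken by a character present in the story world.
(2) it's the actual ambient sound of the location → diegetic.

diegetic, diegetic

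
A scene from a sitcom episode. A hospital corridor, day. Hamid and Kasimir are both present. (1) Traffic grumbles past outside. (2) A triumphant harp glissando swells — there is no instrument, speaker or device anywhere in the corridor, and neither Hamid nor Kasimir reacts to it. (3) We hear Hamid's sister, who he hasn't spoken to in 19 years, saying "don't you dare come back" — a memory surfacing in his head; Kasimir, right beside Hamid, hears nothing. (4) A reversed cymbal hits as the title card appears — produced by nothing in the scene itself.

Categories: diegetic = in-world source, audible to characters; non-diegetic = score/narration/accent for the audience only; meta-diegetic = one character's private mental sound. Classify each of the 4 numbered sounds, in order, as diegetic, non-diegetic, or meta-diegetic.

diegetic, non-diegetic, meta-diegetic, non-diegetic

Sound (1): ambient/room sound belonging to the story's physical space, so diegetic.
(2) nothing in the corridor produces it and the characters don't hear it — pure soundtrack → non-diegetic.
Sound (3): the voice is a memory playing only inside Hamid's mind; Kasimir can't hear it, so meta-diegetic.
(4) is non-diegetic: nothing in the scene produces it; it's an accent added for the audience.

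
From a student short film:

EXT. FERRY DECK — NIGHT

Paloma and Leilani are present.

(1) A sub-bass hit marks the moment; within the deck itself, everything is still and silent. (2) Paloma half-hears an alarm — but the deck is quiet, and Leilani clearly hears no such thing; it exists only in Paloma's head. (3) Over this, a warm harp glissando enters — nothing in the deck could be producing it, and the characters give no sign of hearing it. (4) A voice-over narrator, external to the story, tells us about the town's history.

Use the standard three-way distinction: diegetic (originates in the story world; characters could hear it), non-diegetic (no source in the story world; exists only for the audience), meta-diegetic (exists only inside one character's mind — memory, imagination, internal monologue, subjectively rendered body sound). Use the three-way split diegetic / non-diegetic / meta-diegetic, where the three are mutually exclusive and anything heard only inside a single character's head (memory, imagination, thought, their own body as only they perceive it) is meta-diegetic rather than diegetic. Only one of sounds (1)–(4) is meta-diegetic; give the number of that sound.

(1) is non-diegetic: it's a sound-design accent with no in-world source; no one in the scene can hear it.
(2) is meta-diegetic: the sound is imagined by Paloma; nothing in the story world is producing it and Leilani can't hear it.
(3) is non-diegetic: it has no source in the story world and no character can hear it — it's underscore.
(4) is non-diegetic: external voice-over — not a character, not heard by anyone in the scene.
Only (2) is meta-diegetic.

2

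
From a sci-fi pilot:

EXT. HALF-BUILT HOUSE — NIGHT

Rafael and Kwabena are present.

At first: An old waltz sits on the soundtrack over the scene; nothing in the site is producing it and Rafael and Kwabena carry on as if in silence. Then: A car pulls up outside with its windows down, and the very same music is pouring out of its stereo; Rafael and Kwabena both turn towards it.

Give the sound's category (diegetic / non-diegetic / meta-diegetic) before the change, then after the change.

non-diegetic, diegetic

Before the change: no in-world source exists and no character can hear it — underscore → non-diegetic.
After the change: the car stereo is now a real source in the story world and the characters hear it → diegetic.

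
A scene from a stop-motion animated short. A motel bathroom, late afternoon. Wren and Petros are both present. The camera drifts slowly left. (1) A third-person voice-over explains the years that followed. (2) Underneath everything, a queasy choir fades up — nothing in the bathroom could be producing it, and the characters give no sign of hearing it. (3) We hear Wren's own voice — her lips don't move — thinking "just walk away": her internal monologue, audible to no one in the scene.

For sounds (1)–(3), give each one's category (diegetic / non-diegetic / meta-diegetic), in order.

(1) is non-diegetic: external voice-over — not a character, not heard by anyone in the scene.
Sound (2): score with no on-screen or off-screen source; it exists for the audience alone, so non-diegetic.
(3) it's Wren's unspoken thought, heard only by the audience via her subjectivity → meta-diegetic.

non-diegetic, non-diegetic, meta-diegetic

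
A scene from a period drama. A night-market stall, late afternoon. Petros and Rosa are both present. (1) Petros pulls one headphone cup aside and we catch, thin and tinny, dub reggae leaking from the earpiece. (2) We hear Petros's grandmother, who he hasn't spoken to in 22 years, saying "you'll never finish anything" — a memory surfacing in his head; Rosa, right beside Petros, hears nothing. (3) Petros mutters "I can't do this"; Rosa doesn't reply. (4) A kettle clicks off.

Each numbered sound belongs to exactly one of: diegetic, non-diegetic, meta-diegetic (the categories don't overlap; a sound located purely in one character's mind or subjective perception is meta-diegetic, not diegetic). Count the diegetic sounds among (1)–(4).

3

(1) the headphones are an on-screen source → diegetic.
(2) is meta-diegetic: the voice is a memory playing only inside Petros's mind; Rosa can't hear it.
Sound (3): Petros is a character speaking aloud in the scene, so diegetic.
Sound (4): the sound comes from a kettle physically present in the location, so diegetic.
Diegetic: (1), (3), (4) — that's 3.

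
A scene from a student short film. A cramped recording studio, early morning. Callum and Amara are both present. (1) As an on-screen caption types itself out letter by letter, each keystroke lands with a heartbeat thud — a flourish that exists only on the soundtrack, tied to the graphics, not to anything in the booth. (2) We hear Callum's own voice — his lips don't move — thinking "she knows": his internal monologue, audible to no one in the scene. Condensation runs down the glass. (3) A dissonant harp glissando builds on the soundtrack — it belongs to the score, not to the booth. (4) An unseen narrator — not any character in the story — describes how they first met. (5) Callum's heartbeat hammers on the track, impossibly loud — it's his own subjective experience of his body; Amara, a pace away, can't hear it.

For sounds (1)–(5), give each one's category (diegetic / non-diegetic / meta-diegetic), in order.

non-diegetic, meta-diegetic, non-diegetic, non-diegetic, meta-diegetic

(1) is non-diegetic: it accompanies on-screen graphics, not anything inside the story world.
Sound (2): Callum's thought-voice: a private mental sound no other character can hear, so meta-diegetic.
(3) is non-diegetic: score with no on-screen or off-screen source; it exists for the audience alone.
Sound (4): external voice-over — not a character, not heard by anyone in the scene, so non-diegetic.
(5) point-of-audition from inside Callum's body; not a sound in the room → meta-diegetic.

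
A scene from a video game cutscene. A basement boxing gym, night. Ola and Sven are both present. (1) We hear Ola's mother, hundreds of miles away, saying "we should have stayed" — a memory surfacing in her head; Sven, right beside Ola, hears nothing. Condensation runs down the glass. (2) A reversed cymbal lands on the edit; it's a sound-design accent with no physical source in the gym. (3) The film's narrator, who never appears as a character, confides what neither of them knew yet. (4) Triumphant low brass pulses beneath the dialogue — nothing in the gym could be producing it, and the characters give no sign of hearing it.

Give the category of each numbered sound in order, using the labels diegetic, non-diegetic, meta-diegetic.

meta-diegetic, non-diegetic, non-diegetic, non-diegetic

(1) a remembered line, private to Ola — not present in the room, not audible to Sven → meta-diegetic.
(2) nothing in the scene produces it; it's an accent added for the audience → non-diegetic.
(3) is non-diegetic: commentary laid over the scene from outside the fiction.
Sound (4): nothing in the gym produces it and the characters don't hear it — pure soundtrack, so non-diegetic.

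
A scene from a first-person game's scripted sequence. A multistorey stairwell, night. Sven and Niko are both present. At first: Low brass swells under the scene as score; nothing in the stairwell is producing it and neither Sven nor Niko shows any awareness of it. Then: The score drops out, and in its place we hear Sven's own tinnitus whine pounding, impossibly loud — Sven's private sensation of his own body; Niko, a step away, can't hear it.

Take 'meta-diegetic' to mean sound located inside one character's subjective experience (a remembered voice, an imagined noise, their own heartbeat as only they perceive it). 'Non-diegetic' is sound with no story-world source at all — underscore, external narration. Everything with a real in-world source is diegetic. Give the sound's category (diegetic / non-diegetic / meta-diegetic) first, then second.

First: underscore with no in-world source, inaudible to the characters → non-diegetic.
Second: the body sound is Sven's subjective perception alone — Niko can't hear it → meta-diegetic.

non-diegetic, meta-diegetic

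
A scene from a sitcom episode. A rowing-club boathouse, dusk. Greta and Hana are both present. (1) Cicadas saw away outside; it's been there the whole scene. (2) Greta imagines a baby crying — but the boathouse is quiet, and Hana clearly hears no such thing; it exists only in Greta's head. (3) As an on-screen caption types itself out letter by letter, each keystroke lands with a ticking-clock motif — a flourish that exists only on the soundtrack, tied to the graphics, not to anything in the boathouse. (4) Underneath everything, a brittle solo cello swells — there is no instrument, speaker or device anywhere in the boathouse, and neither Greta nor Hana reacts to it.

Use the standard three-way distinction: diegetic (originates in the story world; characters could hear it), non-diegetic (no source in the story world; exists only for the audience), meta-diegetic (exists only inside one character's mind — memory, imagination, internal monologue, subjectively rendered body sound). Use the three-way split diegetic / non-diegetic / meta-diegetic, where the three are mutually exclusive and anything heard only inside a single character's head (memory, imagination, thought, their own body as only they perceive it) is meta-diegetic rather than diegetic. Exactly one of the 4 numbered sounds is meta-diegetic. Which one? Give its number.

2

(1) is diegetic: ambient/room sound belonging to the story's physical space.
(2) is meta-diegetic: Greta alone 'hears' it — an imagined sound, not present in the space.
(3) it accompanies on-screen graphics, not anything inside the story world → non-diegetic.
Sound (4): nothing in the boathouse produces it and the characters don't hear it — pure soundtrack, so non-diegetic.
Only (2) is meta-diegetic.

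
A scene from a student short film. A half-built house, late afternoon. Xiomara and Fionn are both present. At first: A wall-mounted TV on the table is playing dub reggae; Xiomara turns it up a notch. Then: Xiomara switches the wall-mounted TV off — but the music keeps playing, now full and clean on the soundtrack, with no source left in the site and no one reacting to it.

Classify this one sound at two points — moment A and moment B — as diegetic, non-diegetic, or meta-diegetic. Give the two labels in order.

Moment A: a wall-mounted TV is a real in-scene source and Xiomara reacts to it → diegetic.
Moment B: there is no longer any in-world source and no one can hear it — it has become underscore → non-diegetic.

diegetic, non-diegetic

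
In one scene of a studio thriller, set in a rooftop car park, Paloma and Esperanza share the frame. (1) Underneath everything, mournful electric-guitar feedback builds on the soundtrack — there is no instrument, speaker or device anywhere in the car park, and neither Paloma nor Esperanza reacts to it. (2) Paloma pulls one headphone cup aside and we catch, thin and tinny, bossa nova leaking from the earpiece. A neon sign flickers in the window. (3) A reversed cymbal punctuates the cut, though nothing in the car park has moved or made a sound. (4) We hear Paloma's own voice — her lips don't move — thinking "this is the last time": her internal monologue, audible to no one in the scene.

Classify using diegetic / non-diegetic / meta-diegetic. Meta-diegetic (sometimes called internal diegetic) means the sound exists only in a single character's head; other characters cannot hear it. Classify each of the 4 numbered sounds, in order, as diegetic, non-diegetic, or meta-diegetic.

Sound (1): nothing in the car park produces it and the characters don't hear it — pure soundtrack, so non-diegetic.
Sound (2): the earpiece is a real device on Paloma's head — source music, so diegetic.
Sound (3): it's a sound-design accent with no in-world source; no one in the scene can hear it, so non-diegetic.
(4) is meta-diegetic: Paloma's thought-voice: a private mental sound no other character can hear.

non-diegetic, diegetic, non-diegetic, meta-diegetic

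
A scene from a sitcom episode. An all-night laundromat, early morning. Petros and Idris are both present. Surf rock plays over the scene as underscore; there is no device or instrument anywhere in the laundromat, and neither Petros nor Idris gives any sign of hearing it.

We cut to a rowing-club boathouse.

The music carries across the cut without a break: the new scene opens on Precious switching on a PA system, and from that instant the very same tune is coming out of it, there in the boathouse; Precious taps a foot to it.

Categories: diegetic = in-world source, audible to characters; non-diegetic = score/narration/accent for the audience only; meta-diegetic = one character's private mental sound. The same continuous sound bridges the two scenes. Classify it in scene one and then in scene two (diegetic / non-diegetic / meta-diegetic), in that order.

Scene one: there's no in-world source anywhere and no character hears it — underscore for the audience only → non-diegetic.
Scene two: once Precious turns on a PA system, the music has a real source in the story world and Precious reacts to it → diegetic.

non-diegetic, diegetic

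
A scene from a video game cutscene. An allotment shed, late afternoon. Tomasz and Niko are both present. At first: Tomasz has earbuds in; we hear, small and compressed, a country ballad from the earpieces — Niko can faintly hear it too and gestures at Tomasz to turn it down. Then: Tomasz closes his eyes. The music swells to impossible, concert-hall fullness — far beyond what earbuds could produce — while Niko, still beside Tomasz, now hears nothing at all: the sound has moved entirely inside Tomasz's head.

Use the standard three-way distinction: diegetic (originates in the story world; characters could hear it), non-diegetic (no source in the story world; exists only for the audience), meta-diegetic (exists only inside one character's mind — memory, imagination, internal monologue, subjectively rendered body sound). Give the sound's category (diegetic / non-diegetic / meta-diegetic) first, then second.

diegetic, meta-diegetic

First: the earbuds are a physical source both characters can hear → diegetic.
Second: the music now exists only as Tomasz's subjective experience; Niko can no longer hear it → meta-diegetic.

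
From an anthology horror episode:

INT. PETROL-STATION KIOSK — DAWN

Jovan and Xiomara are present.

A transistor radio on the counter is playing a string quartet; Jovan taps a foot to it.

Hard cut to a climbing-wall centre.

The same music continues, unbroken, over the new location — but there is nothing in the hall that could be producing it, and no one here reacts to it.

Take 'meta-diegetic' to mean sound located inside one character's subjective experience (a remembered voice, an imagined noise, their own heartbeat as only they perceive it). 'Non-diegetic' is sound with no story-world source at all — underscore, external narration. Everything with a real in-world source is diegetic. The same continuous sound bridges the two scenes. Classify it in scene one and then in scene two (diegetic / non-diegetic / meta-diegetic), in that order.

diegetic, non-diegetic

Scene one: a transistor radio is an on-screen source and Jovan reacts to it → diegetic.
Scene two: there is no source in the hall and no one hears it — it's now underscore → non-diegetic.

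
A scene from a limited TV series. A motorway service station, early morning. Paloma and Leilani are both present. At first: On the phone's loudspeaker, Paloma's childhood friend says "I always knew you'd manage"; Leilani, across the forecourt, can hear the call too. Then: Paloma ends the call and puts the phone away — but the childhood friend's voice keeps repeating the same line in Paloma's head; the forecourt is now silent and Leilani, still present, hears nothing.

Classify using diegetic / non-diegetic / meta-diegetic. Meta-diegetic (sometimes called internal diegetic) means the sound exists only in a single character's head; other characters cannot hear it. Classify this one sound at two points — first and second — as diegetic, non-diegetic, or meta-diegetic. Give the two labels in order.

First: the loudspeaker is an in-world source; both Paloma and Leilani hear the call → diegetic.
Second: with the phone off, the voice continues only as Paloma's private mental replay — Leilani can't hear it → meta-diegetic.

diegetic, meta-diegetic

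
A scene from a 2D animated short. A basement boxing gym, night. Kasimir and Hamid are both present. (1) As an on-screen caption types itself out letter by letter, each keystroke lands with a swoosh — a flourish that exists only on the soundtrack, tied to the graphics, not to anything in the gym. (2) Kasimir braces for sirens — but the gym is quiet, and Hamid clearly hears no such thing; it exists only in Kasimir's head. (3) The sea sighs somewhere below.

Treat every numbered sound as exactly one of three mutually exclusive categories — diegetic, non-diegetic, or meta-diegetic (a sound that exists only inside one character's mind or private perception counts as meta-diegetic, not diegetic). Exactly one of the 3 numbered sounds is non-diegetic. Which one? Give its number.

Sound (1): it accompanies on-screen graphics, not anything inside the story world, so non-diegetic.
(2) the sound is imagined by Kasimir; nothing in the story world is producing it and Hamid can't hear it → meta-diegetic.
(3) is diegetic: ambient/room sound belonging to the story's physical space.
Only (1) is non-diegetic.

1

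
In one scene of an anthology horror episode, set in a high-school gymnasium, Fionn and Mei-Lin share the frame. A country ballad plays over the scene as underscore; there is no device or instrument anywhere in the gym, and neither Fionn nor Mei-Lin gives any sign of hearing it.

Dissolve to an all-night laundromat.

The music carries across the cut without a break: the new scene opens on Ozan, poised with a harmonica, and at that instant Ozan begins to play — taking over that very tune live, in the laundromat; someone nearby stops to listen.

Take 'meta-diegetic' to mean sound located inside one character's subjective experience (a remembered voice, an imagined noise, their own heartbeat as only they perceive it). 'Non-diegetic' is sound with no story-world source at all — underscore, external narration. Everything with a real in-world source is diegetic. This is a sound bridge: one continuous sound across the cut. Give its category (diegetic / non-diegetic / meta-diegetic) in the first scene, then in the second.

non-diegetic, diegetic

Scene one: there's no in-world source anywhere and no character hears it — underscore for the audience only → non-diegetic.
Scene two: from the moment Ozan starts playing, the tune is being performed on a harmonica inside the story world and another character hears it → diegetic.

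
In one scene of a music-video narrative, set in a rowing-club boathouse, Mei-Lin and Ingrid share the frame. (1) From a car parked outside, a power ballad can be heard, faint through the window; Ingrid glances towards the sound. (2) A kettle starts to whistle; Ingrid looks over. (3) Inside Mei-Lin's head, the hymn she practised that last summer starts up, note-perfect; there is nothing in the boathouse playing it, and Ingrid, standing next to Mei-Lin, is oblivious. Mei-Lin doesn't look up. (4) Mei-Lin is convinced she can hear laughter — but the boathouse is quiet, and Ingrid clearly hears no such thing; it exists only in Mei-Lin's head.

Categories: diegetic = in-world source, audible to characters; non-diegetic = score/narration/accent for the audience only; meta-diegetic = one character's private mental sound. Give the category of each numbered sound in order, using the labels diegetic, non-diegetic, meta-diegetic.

diegetic, diegetic, meta-diegetic, meta-diegetic

(1) it's coming from a car parked outside — a location within the story world — and Ingrid reacts → diegetic.
Sound (2): the sound comes from a kettle physically present in the location, so diegetic.
Sound (3): the music is a memory playing inside Mei-Lin's mind alone; no real-world source, Ingrid can't hear it, so meta-diegetic.
(4) is meta-diegetic: the sound is imagined by Mei-Lin; nothing in the story world is producing it and Ingrid can't hear it.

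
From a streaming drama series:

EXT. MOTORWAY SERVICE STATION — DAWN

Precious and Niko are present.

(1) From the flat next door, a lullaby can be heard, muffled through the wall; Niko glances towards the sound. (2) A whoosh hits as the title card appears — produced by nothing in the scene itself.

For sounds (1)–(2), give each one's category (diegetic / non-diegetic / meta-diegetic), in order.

diegetic, non-diegetic

Sound (1): the music has an off-screen but real-world source and a character hears it, so diegetic.
Sound (2): nothing in the scene produces it; it's an accent added for the audience, so non-diegetic.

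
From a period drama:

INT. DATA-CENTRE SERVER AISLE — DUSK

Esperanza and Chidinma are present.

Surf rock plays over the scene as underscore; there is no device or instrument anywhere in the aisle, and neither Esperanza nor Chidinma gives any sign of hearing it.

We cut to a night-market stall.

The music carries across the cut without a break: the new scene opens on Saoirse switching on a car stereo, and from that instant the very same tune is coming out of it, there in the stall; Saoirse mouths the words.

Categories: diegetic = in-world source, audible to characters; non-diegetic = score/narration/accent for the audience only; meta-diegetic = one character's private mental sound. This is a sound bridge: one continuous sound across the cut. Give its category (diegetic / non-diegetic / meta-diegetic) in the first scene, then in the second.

Scene one: there's no in-world source anywhere and no character hears it — underscore for the audience only → non-diegetic.
Scene two: once Saoirse turns on a car stereo, the music has a real source in the story world and Saoirse reacts to it → diegetic.

non-diegetic, diegetic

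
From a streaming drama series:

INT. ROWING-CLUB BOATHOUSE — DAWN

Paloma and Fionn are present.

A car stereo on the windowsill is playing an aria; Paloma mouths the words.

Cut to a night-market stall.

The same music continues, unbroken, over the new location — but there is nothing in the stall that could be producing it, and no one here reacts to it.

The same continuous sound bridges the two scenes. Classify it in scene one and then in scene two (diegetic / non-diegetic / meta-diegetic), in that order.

Scene one: a car stereo is an on-screen source and Paloma reacts to it → diegetic.
Scene two: there is no source in the stall and no one hears it — it's now underscore → non-diegetic.

diegetic, non-diegetic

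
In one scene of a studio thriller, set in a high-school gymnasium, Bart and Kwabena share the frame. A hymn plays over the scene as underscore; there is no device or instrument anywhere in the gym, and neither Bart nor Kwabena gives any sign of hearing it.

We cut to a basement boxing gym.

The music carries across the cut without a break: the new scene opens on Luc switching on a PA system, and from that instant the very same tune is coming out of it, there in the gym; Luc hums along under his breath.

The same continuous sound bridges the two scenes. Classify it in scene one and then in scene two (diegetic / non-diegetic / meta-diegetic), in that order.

Scene one: there's no in-world source anywhere and no character hears it — underscore for the audience only → non-diegetic.
Scene two: once Luc turns on a PA system, the music has a real source in the story world and Luc reacts to it → diegetic.

non-diegetic, diegetic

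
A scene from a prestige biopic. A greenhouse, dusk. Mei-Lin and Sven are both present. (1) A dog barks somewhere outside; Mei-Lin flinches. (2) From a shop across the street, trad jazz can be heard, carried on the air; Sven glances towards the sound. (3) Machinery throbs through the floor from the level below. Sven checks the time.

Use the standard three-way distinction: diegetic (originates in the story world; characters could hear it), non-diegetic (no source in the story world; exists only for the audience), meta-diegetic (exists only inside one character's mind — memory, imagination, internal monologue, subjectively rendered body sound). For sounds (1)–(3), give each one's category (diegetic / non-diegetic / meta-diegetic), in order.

Sound (1): the sound comes from a dog physically present in the location, so diegetic.
(2) is diegetic: off-screen diegetic: the source is out of frame but still in the story's space.
(3) it's the actual ambient sound of the location → diegetic.

diegetic, diegetic, diegetic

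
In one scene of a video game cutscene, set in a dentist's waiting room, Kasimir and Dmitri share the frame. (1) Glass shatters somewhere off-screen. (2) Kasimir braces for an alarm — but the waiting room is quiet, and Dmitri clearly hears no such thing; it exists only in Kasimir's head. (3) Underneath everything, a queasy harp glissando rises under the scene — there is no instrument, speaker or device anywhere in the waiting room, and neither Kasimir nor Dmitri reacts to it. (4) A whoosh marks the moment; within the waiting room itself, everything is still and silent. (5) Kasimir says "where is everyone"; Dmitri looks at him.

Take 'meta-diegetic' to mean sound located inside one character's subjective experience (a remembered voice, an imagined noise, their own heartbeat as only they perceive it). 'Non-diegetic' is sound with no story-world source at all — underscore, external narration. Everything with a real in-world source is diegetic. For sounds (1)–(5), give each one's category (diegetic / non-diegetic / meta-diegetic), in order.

diegetic, meta-diegetic, non-diegetic, non-diegetic, diegetic

Sound (1): glass is a real object/event in the scene's world, so diegetic.
(2) Kasimir alone 'hears' it — an imagined sound, not present in the space → meta-diegetic.
Sound (3): score with no on-screen or off-screen source; it exists for the audience alone, so non-diegetic.
(4) it's a sound-design accent with no in-world source; no one in the scene can hear it → non-diegetic.
(5) is diegetic: on-screen dialogue — Kasimir speaks and Dmitri is there to hear.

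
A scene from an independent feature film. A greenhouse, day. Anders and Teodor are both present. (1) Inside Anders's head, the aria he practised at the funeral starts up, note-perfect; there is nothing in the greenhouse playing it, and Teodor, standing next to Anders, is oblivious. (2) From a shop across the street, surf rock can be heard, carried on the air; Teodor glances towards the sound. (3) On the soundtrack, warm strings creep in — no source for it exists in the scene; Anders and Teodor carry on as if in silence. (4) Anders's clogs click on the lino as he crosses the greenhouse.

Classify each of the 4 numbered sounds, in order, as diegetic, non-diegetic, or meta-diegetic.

meta-diegetic, diegetic, non-diegetic, diegetic

(1) remembered music, private to Anders — Teodor is oblivious because it isn't in the room → meta-diegetic.
(2) is diegetic: it's coming from a shop across the street — a location within the story world — and Teodor reacts.
(3) is non-diegetic: score with no on-screen or off-screen source; it exists for the audience alone.
Sound (4): a character's body making contact with the set — an in-world sound, so diegetic.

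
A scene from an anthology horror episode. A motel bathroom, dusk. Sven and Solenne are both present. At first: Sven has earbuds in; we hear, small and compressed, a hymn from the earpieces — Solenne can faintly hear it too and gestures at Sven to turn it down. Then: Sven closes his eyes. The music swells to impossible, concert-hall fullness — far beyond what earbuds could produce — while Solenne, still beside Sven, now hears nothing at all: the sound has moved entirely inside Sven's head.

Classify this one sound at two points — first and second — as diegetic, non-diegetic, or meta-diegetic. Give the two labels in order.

First: the earbuds are a physical source both characters can hear → diegetic.
Second: the music now exists only as Sven's subjective experience; Solenne can no longer hear it → meta-diegetic.

diegetic, meta-diegetic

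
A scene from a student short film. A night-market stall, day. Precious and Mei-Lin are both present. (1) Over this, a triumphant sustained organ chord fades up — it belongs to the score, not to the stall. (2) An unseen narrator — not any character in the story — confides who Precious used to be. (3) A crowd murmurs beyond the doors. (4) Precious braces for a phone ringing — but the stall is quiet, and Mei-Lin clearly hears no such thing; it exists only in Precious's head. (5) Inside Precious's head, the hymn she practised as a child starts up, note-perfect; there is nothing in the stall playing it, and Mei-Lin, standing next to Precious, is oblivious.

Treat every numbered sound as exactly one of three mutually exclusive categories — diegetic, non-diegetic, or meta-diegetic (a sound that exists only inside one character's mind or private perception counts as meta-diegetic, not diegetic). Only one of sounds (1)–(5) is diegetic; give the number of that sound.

3

(1) is non-diegetic: nothing in the stall produces it and the characters don't hear it — pure soundtrack.
(2) commentary laid over the scene from outside the fiction → non-diegetic.
(3) ambient/room sound belonging to the story's physical space → diegetic.
Sound (4): Precious alone 'hears' it — an imagined sound, not present in the space, so meta-diegetic.
(5) remembered music, private to Precious — Mei-Lin is oblivious because it isn't in the room → meta-diegetic.
Only (3) is diegetic.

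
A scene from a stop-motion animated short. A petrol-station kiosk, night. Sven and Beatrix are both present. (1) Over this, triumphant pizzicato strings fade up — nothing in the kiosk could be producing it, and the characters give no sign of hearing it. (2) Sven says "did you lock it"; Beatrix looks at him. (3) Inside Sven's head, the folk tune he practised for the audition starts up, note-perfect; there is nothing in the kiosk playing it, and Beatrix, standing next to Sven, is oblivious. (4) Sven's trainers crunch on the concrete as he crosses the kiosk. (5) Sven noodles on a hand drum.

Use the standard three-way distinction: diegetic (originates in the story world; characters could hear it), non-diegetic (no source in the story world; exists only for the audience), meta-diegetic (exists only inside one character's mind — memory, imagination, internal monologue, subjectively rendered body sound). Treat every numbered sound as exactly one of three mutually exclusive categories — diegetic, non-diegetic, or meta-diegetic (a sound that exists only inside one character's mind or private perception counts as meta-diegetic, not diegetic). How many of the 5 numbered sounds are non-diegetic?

Sound (1): score with no on-screen or off-screen source; it exists for the audience alone, so non-diegetic.
(2) is diegetic: on-screen dialogue — Sven speaks and Beatrix is there to hear.
Sound (3): remembered music, private to Sven — Beatrix is oblivious because it isn't in the room, so meta-diegetic.
Sound (4): a character's body making contact with the set — an in-world sound, so diegetic.
(5) is diegetic: Sven is producing the music live, in the story world.
Non-diegetic: (1) — that's 1.

1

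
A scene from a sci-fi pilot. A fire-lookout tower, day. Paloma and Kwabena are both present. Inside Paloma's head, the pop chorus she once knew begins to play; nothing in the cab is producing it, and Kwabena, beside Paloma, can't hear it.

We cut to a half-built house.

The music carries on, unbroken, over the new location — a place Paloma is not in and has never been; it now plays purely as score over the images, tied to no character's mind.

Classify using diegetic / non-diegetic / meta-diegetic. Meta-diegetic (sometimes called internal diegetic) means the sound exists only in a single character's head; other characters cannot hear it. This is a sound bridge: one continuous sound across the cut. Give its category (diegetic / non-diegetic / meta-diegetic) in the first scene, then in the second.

Scene one: the music exists only inside Paloma's mind; Kwabena can't hear it → meta-diegetic.
Scene two: it's detached from Paloma entirely and plays over unrelated images with no in-world source — conventional underscore → non-diegetic.

meta-diegetic, non-diegetic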